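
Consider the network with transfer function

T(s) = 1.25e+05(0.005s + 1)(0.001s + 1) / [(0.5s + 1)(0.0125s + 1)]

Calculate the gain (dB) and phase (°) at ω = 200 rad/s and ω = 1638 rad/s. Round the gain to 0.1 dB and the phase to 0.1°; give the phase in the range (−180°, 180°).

ω = 200: 56.5 dB, -101.3°; ω = 1638: 41.4 dB, -35.5°

At ω = 200 rad/s:
zero (1 + j200·0.005) = 1 + j1 → |·| ≈ 1.4142, ∠ ≈ 45.00°
zero (1 + j200·0.001) = 1 + j0.2 → |·| ≈ 1.0198, ∠ ≈ 11.31°
pole (1 + j200·0.5) = 1 + j100 → |·| ≈ 100, ∠ ≈ 89.43°
pole (1 + j200·0.0125) = 1 + j2.5 → |·| ≈ 2.6926, ∠ ≈ 68.20°
|T| = 1.25e+05 · 1.4142 · 1.0198 / (100 · 2.6926) ≈ 669.52
Gain = 20 log₁₀(669.52) ≈ 56.52 dB
∠T = (45.00° + 11.31°) − (89.43° + 68.20°) = -101.32°

At ω = 1638 rad/s:
zero (1 + j1638·0.005) = 1 + j8.19 → |·| ≈ 8.2508, ∠ ≈ 83.04°
zero (1 + j1638·0.001) = 1 + j1.638 → |·| ≈ 1.9191, ∠ ≈ 58.60°
pole (1 + j1638·0.5) = 1 + j819 → |·| ≈ 819, ∠ ≈ 89.93°
pole (1 + j1638·0.0125) = 1 + j20.475 → |·| ≈ 20.499, ∠ ≈ 87.20°
|T| = 1.25e+05 · 8.2508 · 1.9191 / (819 · 20.499) ≈ 117.89
Gain = 20 log₁₀(117.89) ≈ 41.43 dB
∠T = (83.04° + 58.60°) − (89.93° + 87.20°) = -35.49°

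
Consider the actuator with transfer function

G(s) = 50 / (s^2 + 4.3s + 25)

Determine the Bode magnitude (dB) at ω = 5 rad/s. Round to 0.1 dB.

7.3 dB

At s = jω = j5:
quadratic: (j5)² + 4.3·j5 + 25 = 0 + j21.5 → |·| ≈ 21.5, ∠ ≈ 90.00°
|G| = 50 / 21.5 ≈ 2.3256
Gain = 20 log₁₀(2.3256) ≈ 7.33 dB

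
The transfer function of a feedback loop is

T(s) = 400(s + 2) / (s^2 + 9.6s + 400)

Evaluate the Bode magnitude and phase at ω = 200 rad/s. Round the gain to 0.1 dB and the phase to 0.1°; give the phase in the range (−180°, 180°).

6.1 dB, -87.8°

At s = jω = j200:
zero (s+2): 2 + j200 → |·| = √(2²+200²) = √40004 ≈ 200.01, ∠ = arctan(200/2) ≈ 89.43°
quadratic: (j200)² + 9.6·j200 + 400 = -39600 + j1920 → |·| ≈ 39647, ∠ ≈ 177.22°
|T| = 400 · 200.01 / 39647 ≈ 2.0179
Gain = 20 log₁₀(2.0179) ≈ 6.10 dB
∠T = 89.43° − 177.22° = -87.79°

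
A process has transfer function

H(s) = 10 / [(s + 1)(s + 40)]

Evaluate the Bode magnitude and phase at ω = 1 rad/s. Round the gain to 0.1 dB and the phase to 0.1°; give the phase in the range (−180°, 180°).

At s = jω = j1:
pole (s+1): 1 + j1 → |·| = √(1²+1²) = √2 ≈ 1.4142, ∠ = arctan(1/1) ≈ 45.00°
pole (s+40): 40 + j1 → |·| = √(40²+1²) = √1601 ≈ 40.012, ∠ = arctan(1/40) ≈ 1.43°
|H| = 10 / 56.585 ≈ 0.17673
Gain = 20 log₁₀(0.17673) ≈ -15.05 dB
∠H = 0.00° − 46.43° = -46.43°

-15.1 dB, -46.4°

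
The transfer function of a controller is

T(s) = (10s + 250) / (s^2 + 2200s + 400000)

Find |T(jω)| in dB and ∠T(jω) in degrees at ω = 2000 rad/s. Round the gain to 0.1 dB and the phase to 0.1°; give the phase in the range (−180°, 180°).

-49.1 dB, -40.0°

Substitute s = j2000:
Numerator: 10(j2000) + 250 = 250 + j20000
Denominator: (j2000)^2 + 2200(j2000) + 400000 = -3600000 + j4400000
|N| = √(250² + 20000²) ≈ 20002, ∠N ≈ 89.28°
|D| = √(3600000² + 4400000²) ≈ 5.6851e+06, ∠D ≈ 129.29°
|T| = 20002 / 5.6851e+06 ≈ 0.0035183
Gain = 20 log₁₀(0.0035183) ≈ -49.07 dB
∠T = 89.28° − 129.29° = -40.01°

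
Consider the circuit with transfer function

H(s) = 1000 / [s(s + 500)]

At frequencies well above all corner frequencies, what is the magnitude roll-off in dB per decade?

Each pole contributes −20 dB/decade at high frequency; each zero contributes +20 dB/decade.
Net: 0 zero(s) − 2 pole(s) → -40 dB/decade.

-40 dB/decade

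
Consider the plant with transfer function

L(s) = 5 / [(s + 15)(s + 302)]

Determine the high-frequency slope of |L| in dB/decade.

Each pole contributes −20 dB/decade at high frequency; each zero contributes +20 dB/decade.
Net: 0 zero(s) − 2 pole(s) → -40 dB/decade.

-40 dB/decade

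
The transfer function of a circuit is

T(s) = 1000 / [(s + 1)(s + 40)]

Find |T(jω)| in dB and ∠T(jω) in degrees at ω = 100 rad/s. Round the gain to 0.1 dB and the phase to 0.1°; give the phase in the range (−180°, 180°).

At s = jω = j100:
pole (s+1): 1 + j100 → |·| = √(1²+100²) = √10001 ≈ 100, ∠ = arctan(100/1) ≈ 89.43°
pole (s+40): 40 + j100 → |·| = √(40²+100²) = √11600 ≈ 107.7, ∠ = arctan(100/40) ≈ 68.20°
|T| = 1000 / 10770 ≈ 0.092851
Gain = 20 log₁₀(0.092851) ≈ -20.64 dB
∠T = 0.00° − 157.63° = -157.63°

-20.6 dB, -157.6°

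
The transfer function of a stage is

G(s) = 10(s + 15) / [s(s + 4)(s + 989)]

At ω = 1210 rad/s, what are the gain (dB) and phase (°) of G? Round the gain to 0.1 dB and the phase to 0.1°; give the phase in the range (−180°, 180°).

At s = jω = j1210:
zero (s+15): 15 + j1210 → |·| = √(15²+1210²) = √1464325 ≈ 1210.1, ∠ = arctan(1210/15) ≈ 89.29°
pole (s+4): 4 + j1210 → |·| = √(4²+1210²) = √1464116 ≈ 1210, ∠ = arctan(1210/4) ≈ 89.81°
pole (s+989): 989 + j1210 → |·| = √(989²+1210²) = √2442221 ≈ 1562.8, ∠ = arctan(1210/989) ≈ 50.74°
pole at origin: |s| = 1210, ∠ = 90.00° (in denominator)
|G| = 10 · 1210.1 / 2.2881e+09 ≈ 5.2887e-06
Gain = 20 log₁₀(5.2887e-06) ≈ -105.53 dB
∠G = 89.29° − 230.55° = -141.26°

-105.5 dB, -141.3°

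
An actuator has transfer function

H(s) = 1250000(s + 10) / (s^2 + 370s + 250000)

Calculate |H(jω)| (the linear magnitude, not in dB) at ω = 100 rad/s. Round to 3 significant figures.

At s = jω = j100:
zero (s+10): 10 + j100 → |·| = √(10²+100²) = √10100 ≈ 100.5, ∠ = arctan(100/10) ≈ 84.29°
quadratic: (j100)² + 370·j100 + 250000 = 240000 + j37000 → |·| ≈ 2.4284e+05, ∠ ≈ 8.76°
|H| = 1250000 · 100.5 / 2.4284e+05 ≈ 517.32

517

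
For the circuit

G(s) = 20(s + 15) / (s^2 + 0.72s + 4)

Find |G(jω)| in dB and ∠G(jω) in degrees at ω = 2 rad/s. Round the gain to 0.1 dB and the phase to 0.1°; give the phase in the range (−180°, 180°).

46.5 dB, -82.4°

At s = jω = j2:
zero (s+15): 15 + j2 → |·| = √(15²+2²) = √229 ≈ 15.133, ∠ = arctan(2/15) ≈ 7.59°
quadratic: (j2)² + 0.72·j2 + 4 = 0 + j1.44 → |·| ≈ 1.44, ∠ ≈ 90.00°
|G| = 20 · 15.133 / 1.44 ≈ 210.18
Gain = 20 log₁₀(210.18) ≈ 46.45 dB
∠G = 7.59° − 90.00° = -82.41°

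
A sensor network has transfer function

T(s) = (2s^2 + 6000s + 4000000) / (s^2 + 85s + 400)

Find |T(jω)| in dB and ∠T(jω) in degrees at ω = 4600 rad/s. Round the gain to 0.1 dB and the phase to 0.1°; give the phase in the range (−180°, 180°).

Substitute s = j4600:
Numerator: 2(j4600)^2 + 6000(j4600) + 4000000 = -38320000 + j27600000
Denominator: (j4600)^2 + 85(j4600) + 400 = -21159600 + j391000
|N| = √(38320000² + 27600000²) ≈ 4.7225e+07, ∠N ≈ 144.24°
|D| = √(21159600² + 391000²) ≈ 2.1163e+07, ∠D ≈ 178.94°
|T| = 4.7225e+07 / 2.1163e+07 ≈ 2.2315
Gain = 20 log₁₀(2.2315) ≈ 6.97 dB
∠T = 144.24° − 178.94° = -34.70°

7.0 dB, -34.7°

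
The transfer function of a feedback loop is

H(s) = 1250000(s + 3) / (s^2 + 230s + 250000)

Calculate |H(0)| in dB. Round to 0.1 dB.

H(0) = 1250000·3 / 250000 = 15
20 log₁₀(15) ≈ 23.52 dB

23.5 dB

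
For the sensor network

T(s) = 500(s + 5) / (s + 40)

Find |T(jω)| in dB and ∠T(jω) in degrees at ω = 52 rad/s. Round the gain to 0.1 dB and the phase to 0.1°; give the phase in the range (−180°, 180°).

At s = jω = j52:
zero (s+5): 5 + j52 → |·| = √(5²+52²) = √2729 ≈ 52.24, ∠ = arctan(52/5) ≈ 84.51°
pole (s+40): 40 + j52 → |·| = √(40²+52²) = √4304 ≈ 65.605, ∠ = arctan(52/40) ≈ 52.43°
|T| = 500 · 52.24 / 65.605 ≈ 398.14
Gain = 20 log₁₀(398.14) ≈ 52.00 dB
∠T = 84.51° − 52.43° = 32.08°

52.0 dB, 32.1°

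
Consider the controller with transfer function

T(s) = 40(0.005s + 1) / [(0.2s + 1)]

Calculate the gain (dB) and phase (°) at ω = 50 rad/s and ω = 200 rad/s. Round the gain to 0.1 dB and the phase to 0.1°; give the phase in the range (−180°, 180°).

ω = 50: 12.3 dB, -70.3°; ω = 200: 3.0 dB, -43.6°

At ω = 50 rad/s:
zero (1 + j50·0.005) = 1 + j0.25 → |·| ≈ 1.0308, ∠ ≈ 14.04°
pole (1 + j50·0.2) = 1 + j10 → |·| ≈ 10.05, ∠ ≈ 84.29°
|T| = 40 · 1.0308 / (10.05) ≈ 4.1027
Gain = 20 log₁₀(4.1027) ≈ 12.26 dB
∠T = (14.04°) − (84.29°) = -70.25°

At ω = 200 rad/s:
zero (1 + j200·0.005) = 1 + j1 → |·| ≈ 1.4142, ∠ ≈ 45.00°
pole (1 + j200·0.2) = 1 + j40 → |·| ≈ 40.012, ∠ ≈ 88.57°
|T| = 40 · 1.4142 / (40.012) ≈ 1.4138
Gain = 20 log₁₀(1.4138) ≈ 3.01 dB
∠T = (45.00°) − (88.57°) = -43.57°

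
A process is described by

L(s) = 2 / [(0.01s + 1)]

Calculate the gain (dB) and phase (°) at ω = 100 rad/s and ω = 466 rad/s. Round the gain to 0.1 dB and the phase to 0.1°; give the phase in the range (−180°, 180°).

ω = 100: 3.0 dB, -45.0°; ω = 466: -7.5 dB, -77.9°

At ω = 100 rad/s:
pole (1 + j100·0.01) = 1 + j1 → |·| ≈ 1.4142, ∠ ≈ 45.00°
|L| = 2 · 1 / (1.4142) ≈ 1.4142
Gain = 20 log₁₀(1.4142) ≈ 3.01 dB
∠L = (0°) − (45.00°) = -45.00°

At ω = 466 rad/s:
pole (1 + j466·0.01) = 1 + j4.66 → |·| ≈ 4.7661, ∠ ≈ 77.89°
|L| = 2 · 1 / (4.7661) ≈ 0.41963
Gain = 20 log₁₀(0.41963) ≈ -7.54 dB
∠L = (0°) − (77.89°) = -77.89°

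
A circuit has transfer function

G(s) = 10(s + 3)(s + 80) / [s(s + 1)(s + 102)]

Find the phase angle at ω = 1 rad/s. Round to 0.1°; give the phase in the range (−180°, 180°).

-116.4°

At s = jω = j1:
zero (s+3): 3 + j1 → |·| = √(3²+1²) = √10 ≈ 3.1623, ∠ = arctan(1/3) ≈ 18.43°
zero (s+80): 80 + j1 → |·| = √(80²+1²) = √6401 ≈ 80.006, ∠ = arctan(1/80) ≈ 0.72°
pole (s+1): 1 + j1 → |·| = √(1²+1²) = √2 ≈ 1.4142, ∠ = arctan(1/1) ≈ 45.00°
pole (s+102): 102 + j1 → |·| = √(102²+1²) = √10405 ≈ 102, ∠ = arctan(1/102) ≈ 0.56°
pole at origin: |s| = 1, ∠ = 90.00° (in denominator)
∠G = 19.15° − 135.56° = -116.41°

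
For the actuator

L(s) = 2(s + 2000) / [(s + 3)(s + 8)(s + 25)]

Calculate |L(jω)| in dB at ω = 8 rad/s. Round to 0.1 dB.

At s = jω = j8:
zero (s+2000): 2000 + j8 → |·| = √(2000²+8²) = √4000064 ≈ 2000, ∠ = arctan(8/2000) ≈ 0.23°
pole (s+3): 3 + j8 → |·| = √(3²+8²) = √73 ≈ 8.544, ∠ = arctan(8/3) ≈ 69.44°
pole (s+8): 8 + j8 → |·| = √(8²+8²) = √128 ≈ 11.314, ∠ = arctan(8/8) ≈ 45.00°
pole (s+25): 25 + j8 → |·| = √(25²+8²) = √689 ≈ 26.249, ∠ = arctan(8/25) ≈ 17.74°
|L| = 2 · 2000 / 2537.4 ≈ 1.5764
Gain = 20 log₁₀(1.5764) ≈ 3.95 dB

4.0 dB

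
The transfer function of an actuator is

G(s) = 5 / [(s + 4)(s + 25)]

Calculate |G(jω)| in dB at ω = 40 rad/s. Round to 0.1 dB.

-51.6 dB

At s = jω = j40:
pole (s+4): 4 + j40 → |·| = √(4²+40²) = √1616 ≈ 40.2, ∠ = arctan(40/4) ≈ 84.29°
pole (s+25): 25 + j40 → |·| = √(25²+40²) = √2225 ≈ 47.17, ∠ = arctan(40/25) ≈ 57.99°
|G| = 5 / 1896.2 ≈ 0.0026369
Gain = 20 log₁₀(0.0026369) ≈ -51.58 dB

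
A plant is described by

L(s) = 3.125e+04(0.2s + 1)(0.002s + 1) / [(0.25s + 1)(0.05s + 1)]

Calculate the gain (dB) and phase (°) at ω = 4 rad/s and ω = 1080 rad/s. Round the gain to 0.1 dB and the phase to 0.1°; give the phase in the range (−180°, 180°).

At ω = 4 rad/s:
zero (1 + j4·0.2) = 1 + j0.8 → |·| ≈ 1.2806, ∠ ≈ 38.66°
zero (1 + j4·0.002) = 1 + j0.008 → |·| ≈ 1, ∠ ≈ 0.46°
pole (1 + j4·0.25) = 1 + j1 → |·| ≈ 1.4142, ∠ ≈ 45.00°
pole (1 + j4·0.05) = 1 + j0.2 → |·| ≈ 1.0198, ∠ ≈ 11.31°
|L| = 3.125e+04 · 1.2806 · 1 / (1.4142 · 1.0198) ≈ 27748
Gain = 20 log₁₀(27748) ≈ 88.86 dB
∠L = (38.66° + 0.46°) − (45.00° + 11.31°) = -17.19°

At ω = 1080 rad/s:
zero (1 + j1080·0.2) = 1 + j216 → |·| ≈ 216, ∠ ≈ 89.73°
zero (1 + j1080·0.002) = 1 + j2.16 → |·| ≈ 2.3803, ∠ ≈ 65.16°
pole (1 + j1080·0.25) = 1 + j270 → |·| ≈ 270, ∠ ≈ 89.79°
pole (1 + j1080·0.05) = 1 + j54 → |·| ≈ 54.009, ∠ ≈ 88.94°
|L| = 3.125e+04 · 216 · 2.3803 / (270 · 54.009) ≈ 1101.8
Gain = 20 log₁₀(1101.8) ≈ 60.84 dB
∠L = (89.73° + 65.16°) − (89.79° + 88.94°) = -23.84°

ω = 4: 88.9 dB, -17.2°; ω = 1080: 60.8 dB, -23.8°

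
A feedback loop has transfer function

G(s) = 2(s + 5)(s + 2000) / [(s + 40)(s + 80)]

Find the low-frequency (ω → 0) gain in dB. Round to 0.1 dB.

G(0) = 2·5·2000 / (40·80) = 6.25
20 log₁₀(6.25) ≈ 15.92 dB

15.9 dB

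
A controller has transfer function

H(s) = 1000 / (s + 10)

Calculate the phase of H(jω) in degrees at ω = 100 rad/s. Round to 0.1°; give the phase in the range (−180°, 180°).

-84.3°

Substitute s = j100:
Numerator: 1000 = 1000 + j0
Denominator: (j100) + 10 = 10 + j100
|N| = √(1000² + 0²) ≈ 1000, ∠N ≈ 0.00°
|D| = √(10² + 100²) ≈ 100.5, ∠D ≈ 84.29°
∠H = 0.00° − 84.29° = -84.29°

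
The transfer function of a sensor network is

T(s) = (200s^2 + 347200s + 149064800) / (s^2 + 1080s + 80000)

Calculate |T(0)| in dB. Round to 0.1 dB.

T(0) = 149064800 / 80000 ≈ 1863.3
20 log₁₀(1863.3) ≈ 65.41 dB

65.4 dB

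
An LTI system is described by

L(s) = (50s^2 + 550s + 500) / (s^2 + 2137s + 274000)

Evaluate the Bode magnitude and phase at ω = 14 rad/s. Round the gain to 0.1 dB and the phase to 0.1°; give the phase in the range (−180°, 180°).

-27.2 dB, 134.1°

Substitute s = j14:
Numerator: 50(j14)^2 + 550(j14) + 500 = -9300 + j7700
Denominator: (j14)^2 + 2137(j14) + 274000 = 273804 + j29918
|N| = √(9300² + 7700²) ≈ 12074, ∠N ≈ 140.38°
|D| = √(273804² + 29918²) ≈ 2.7543e+05, ∠D ≈ 6.24°
|L| = 12074 / 2.7543e+05 ≈ 0.043837
Gain = 20 log₁₀(0.043837) ≈ -27.16 dB
∠L = 140.38° − 6.24° = 134.14°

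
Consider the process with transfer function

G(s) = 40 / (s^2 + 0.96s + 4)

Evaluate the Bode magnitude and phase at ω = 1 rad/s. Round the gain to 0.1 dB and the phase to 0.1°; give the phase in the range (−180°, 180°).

At s = jω = j1:
quadratic: (j1)² + 0.96·j1 + 4 = 3 + j0.96 → |·| ≈ 3.1499, ∠ ≈ 17.74°
|G| = 40 / 3.1499 ≈ 12.699
Gain = 20 log₁₀(12.699) ≈ 22.08 dB
∠G = 0.00° − 17.74° = -17.74°

22.1 dB, -17.7°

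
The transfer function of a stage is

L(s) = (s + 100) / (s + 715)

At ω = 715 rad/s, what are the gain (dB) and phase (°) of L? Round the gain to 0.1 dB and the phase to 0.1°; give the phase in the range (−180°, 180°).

Substitute s = j715:
Numerator: (j715) + 100 = 100 + j715
Denominator: (j715) + 715 = 715 + j715
|N| = √(100² + 715²) ≈ 721.96, ∠N ≈ 82.04°
|D| = √(715² + 715²) ≈ 1011.2, ∠D ≈ 45.00°
|L| = 721.96 / 1011.2 ≈ 0.71396
Gain = 20 log₁₀(0.71396) ≈ -2.93 dB
∠L = 82.04° − 45.00° = 37.04°

-2.9 dB, 37.0°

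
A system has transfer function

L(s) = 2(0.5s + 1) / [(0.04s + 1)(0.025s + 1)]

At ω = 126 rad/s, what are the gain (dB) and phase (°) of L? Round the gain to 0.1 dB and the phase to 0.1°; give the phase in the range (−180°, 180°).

At ω = 126 rad/s:
zero (1 + j126·0.5) = 1 + j63 → |·| ≈ 63.008, ∠ ≈ 89.09°
pole (1 + j126·0.04) = 1 + j5.04 → |·| ≈ 5.1382, ∠ ≈ 78.78°
pole (1 + j126·0.025) = 1 + j3.15 → |·| ≈ 3.3049, ∠ ≈ 72.39°
|L| = 2 · 63.008 / (5.1382 · 3.3049) ≈ 7.4209
Gain = 20 log₁₀(7.4209) ≈ 17.41 dB
∠L = (89.09°) − (78.78° + 72.39°) = -62.08°

17.4 dB, -62.1°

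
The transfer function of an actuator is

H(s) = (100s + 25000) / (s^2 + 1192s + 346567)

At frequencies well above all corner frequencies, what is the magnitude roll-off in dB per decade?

-20 dB/decade

Each pole contributes −20 dB/decade at high frequency; each zero contributes +20 dB/decade.
Net: 1 zero(s) − 2 pole(s) → -20 dB/decade.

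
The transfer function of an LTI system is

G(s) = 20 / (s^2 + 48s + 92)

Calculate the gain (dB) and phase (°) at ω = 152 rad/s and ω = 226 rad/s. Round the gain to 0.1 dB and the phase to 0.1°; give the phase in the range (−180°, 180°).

Substitute s = j152:
Numerator: 20 = 20 + j0
Denominator: (j152)^2 + 48(j152) + 92 = -23012 + j7296
|N| = √(20² + 0²) ≈ 20, ∠N ≈ 0.00°
|D| = √(23012² + 7296²) ≈ 24141, ∠D ≈ 162.41°
|G| = 20 / 24141 ≈ 0.00082847
Gain = 20 log₁₀(0.00082847) ≈ -61.63 dB
∠G = 0.00° − 162.41° = -162.41°

Substitute s = j226:
Numerator: 20 = 20 + j0
Denominator: (j226)^2 + 48(j226) + 92 = -50984 + j10848
|N| = √(20² + 0²) ≈ 20, ∠N ≈ 0.00°
|D| = √(50984² + 10848²) ≈ 52125, ∠D ≈ 167.99°
|G| = 20 / 52125 ≈ 0.00038369
Gain = 20 log₁₀(0.00038369) ≈ -68.32 dB
∠G = 0.00° − 167.99° = -167.99°

ω = 152: -61.6 dB, -162.4°; ω = 226: -68.3 dB, -168.0°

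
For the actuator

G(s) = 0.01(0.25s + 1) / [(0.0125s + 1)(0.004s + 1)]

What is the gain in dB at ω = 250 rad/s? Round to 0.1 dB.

-17.4 dB

At ω = 250 rad/s:
zero (1 + j250·0.25) = 1 + j62.5 → |·| ≈ 62.508, ∠ ≈ 89.08°
pole (1 + j250·0.0125) = 1 + j3.125 → |·| ≈ 3.2811, ∠ ≈ 72.26°
pole (1 + j250·0.004) = 1 + j1 → |·| ≈ 1.4142, ∠ ≈ 45.00°
|G| = 0.01 · 62.508 / (3.2811 · 1.4142) ≈ 0.13471
Gain = 20 log₁₀(0.13471) ≈ -17.41 dB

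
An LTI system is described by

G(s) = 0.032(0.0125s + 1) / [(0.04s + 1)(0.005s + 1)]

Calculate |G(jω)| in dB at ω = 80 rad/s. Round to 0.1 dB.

-38.0 dB

At ω = 80 rad/s:
zero (1 + j80·0.0125) = 1 + j1 → |·| ≈ 1.4142, ∠ ≈ 45.00°
pole (1 + j80·0.04) = 1 + j3.2 → |·| ≈ 3.3526, ∠ ≈ 72.65°
pole (1 + j80·0.005) = 1 + j0.4 → |·| ≈ 1.077, ∠ ≈ 21.80°
|G| = 0.032 · 1.4142 / (3.3526 · 1.077) ≈ 0.012533
Gain = 20 log₁₀(0.012533) ≈ -38.04 dB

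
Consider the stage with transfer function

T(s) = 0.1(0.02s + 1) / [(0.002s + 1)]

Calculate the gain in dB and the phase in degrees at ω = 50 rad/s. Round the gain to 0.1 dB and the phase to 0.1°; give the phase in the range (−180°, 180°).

-17.0 dB, 39.3°

At ω = 50 rad/s:
zero (1 + j50·0.02) = 1 + j1 → |·| ≈ 1.4142, ∠ ≈ 45.00°
pole (1 + j50·0.002) = 1 + j0.1 → |·| ≈ 1.005, ∠ ≈ 5.71°
|T| = 0.1 · 1.4142 / (1.005) ≈ 0.14072
Gain = 20 log₁₀(0.14072) ≈ -17.03 dB
∠T = (45.00°) − (5.71°) = 39.29°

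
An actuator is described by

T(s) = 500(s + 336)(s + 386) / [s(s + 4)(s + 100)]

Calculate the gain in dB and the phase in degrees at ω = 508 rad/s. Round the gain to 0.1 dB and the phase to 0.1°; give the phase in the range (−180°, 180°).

3.3 dB, -149.1°

At s = jω = j508:
zero (s+336): 336 + j508 → |·| = √(336²+508²) = √370960 ≈ 609.06, ∠ = arctan(508/336) ≈ 56.52°
zero (s+386): 386 + j508 → |·| = √(386²+508²) = √407060 ≈ 638.01, ∠ = arctan(508/386) ≈ 52.77°
pole (s+4): 4 + j508 → |·| = √(4²+508²) = √258080 ≈ 508.02, ∠ = arctan(508/4) ≈ 89.55°
pole (s+100): 100 + j508 → |·| = √(100²+508²) = √268064 ≈ 517.75, ∠ = arctan(508/100) ≈ 78.86°
pole at origin: |s| = 508, ∠ = 90.00° (in denominator)
|T| = 500 · 3.8859e+05 / 1.3362e+08 ≈ 1.4541
Gain = 20 log₁₀(1.4541) ≈ 3.25 dB
∠T = 109.29° − 258.41° = -149.12°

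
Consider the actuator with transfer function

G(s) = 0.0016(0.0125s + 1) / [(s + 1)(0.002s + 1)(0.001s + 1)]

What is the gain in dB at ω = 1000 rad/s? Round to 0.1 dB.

-104.0 dB

At ω = 1000 rad/s:
zero (1 + j1000·0.0125) = 1 + j12.5 → |·| ≈ 12.54, ∠ ≈ 85.43°
pole (1 + j1000·1) = 1 + j1000 → |·| ≈ 1000, ∠ ≈ 89.94°
pole (1 + j1000·0.002) = 1 + j2 → |·| ≈ 2.2361, ∠ ≈ 63.43°
pole (1 + j1000·0.001) = 1 + j1 → |·| ≈ 1.4142, ∠ ≈ 45.00°
|G| = 0.0016 · 12.54 / (1000 · 2.2361 · 1.4142) ≈ 6.3448e-06
Gain = 20 log₁₀(6.3448e-06) ≈ -103.95 dB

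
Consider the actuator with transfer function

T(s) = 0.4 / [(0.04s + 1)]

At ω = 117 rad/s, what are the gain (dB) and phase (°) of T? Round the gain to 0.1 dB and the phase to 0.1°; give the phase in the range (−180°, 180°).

-21.6 dB, -77.9°

At ω = 117 rad/s:
pole (1 + j117·0.04) = 1 + j4.68 → |·| ≈ 4.7856, ∠ ≈ 77.94°
|T| = 0.4 · 1 / (4.7856) ≈ 0.083584
Gain = 20 log₁₀(0.083584) ≈ -21.56 dB
∠T = (0°) − (77.94°) = -77.94°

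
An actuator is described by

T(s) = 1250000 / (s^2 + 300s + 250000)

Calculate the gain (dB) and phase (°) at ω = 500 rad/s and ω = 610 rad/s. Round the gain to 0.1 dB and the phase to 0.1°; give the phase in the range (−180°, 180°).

At s = jω = j500:
quadratic: (j500)² + 300·j500 + 250000 = 0 + j150000 → |·| ≈ 1.5e+05, ∠ ≈ 90.00°
|T| = 1250000 / 1.5e+05 ≈ 8.3333
Gain = 20 log₁₀(8.3333) ≈ 18.42 dB
∠T = 0.00° − 90.00° = -90.00°

At s = jω = j610:
quadratic: (j610)² + 300·j610 + 250000 = -122100 + j183000 → |·| ≈ 2.1999e+05, ∠ ≈ 123.71°
|T| = 1250000 / 2.1999e+05 ≈ 5.6821
Gain = 20 log₁₀(5.6821) ≈ 15.09 dB
∠T = 0.00° − 123.71° = -123.71°

ω = 500: 18.4 dB, -90.0°; ω = 610: 15.1 dB, -123.7°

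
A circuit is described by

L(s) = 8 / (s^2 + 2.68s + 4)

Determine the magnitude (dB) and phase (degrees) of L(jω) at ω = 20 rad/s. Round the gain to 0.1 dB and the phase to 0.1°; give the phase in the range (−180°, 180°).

-34.0 dB, -172.3°

At s = jω = j20:
quadratic: (j20)² + 2.68·j20 + 4 = -396 + j53.6 → |·| ≈ 399.61, ∠ ≈ 172.29°
|L| = 8 / 399.61 ≈ 0.02002
Gain = 20 log₁₀(0.02002) ≈ -33.97 dB
∠L = 0.00° − 172.29° = -172.29°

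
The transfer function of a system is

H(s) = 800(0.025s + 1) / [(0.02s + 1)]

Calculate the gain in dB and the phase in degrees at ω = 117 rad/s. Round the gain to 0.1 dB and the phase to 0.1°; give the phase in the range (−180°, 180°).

At ω = 117 rad/s:
zero (1 + j117·0.025) = 1 + j2.925 → |·| ≈ 3.0912, ∠ ≈ 71.13°
pole (1 + j117·0.02) = 1 + j2.34 → |·| ≈ 2.5447, ∠ ≈ 66.86°
|H| = 800 · 3.0912 / (2.5447) ≈ 971.81
Gain = 20 log₁₀(971.81) ≈ 59.75 dB
∠H = (71.13°) − (66.86°) = 4.27°

59.8 dB, 4.3°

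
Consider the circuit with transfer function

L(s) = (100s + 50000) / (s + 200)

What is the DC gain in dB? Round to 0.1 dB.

48.0 dB

L(0) = 50000 / 200 = 250
20 log₁₀(250) ≈ 47.96 dB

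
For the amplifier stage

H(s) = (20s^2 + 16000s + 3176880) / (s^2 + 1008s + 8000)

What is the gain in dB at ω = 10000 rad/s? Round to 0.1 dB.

Substitute s = j10000:
Numerator: 20(j10000)^2 + 16000(j10000) + 3176880 = -1996823120 + j160000000
Denominator: (j10000)^2 + 1008(j10000) + 8000 = -99992000 + j10080000
|N| = √(1996823120² + 160000000²) ≈ 2.0032e+09, ∠N ≈ 175.42°
|D| = √(99992000² + 10080000²) ≈ 1.005e+08, ∠D ≈ 174.24°
|H| = 2.0032e+09 / 1.005e+08 ≈ 19.932
Gain = 20 log₁₀(19.932) ≈ 25.99 dB

26.0 dB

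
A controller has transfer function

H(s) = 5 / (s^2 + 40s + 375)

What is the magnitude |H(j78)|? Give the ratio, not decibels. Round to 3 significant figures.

0.000769

Substitute s = j78:
Numerator: 5 = 5 + j0
Denominator: (j78)^2 + 40(j78) + 375 = -5709 + j3120
|N| = √(5² + 0²) ≈ 5, ∠N ≈ 0.00°
|D| = √(5709² + 3120²) ≈ 6505.9, ∠D ≈ 151.34°
|H| = 5 / 6505.9 ≈ 0.00076853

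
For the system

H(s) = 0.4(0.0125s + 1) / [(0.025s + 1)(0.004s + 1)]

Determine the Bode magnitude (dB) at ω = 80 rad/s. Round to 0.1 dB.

At ω = 80 rad/s:
zero (1 + j80·0.0125) = 1 + j1 → |·| ≈ 1.4142, ∠ ≈ 45.00°
pole (1 + j80·0.025) = 1 + j2 → |·| ≈ 2.2361, ∠ ≈ 63.43°
pole (1 + j80·0.004) = 1 + j0.32 → |·| ≈ 1.05, ∠ ≈ 17.74°
|H| = 0.4 · 1.4142 / (2.2361 · 1.05) ≈ 0.24093
Gain = 20 log₁₀(0.24093) ≈ -12.36 dB

-12.4 dB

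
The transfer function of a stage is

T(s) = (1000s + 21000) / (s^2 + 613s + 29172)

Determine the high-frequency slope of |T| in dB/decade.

Each pole contributes −20 dB/decade at high frequency; each zero contributes +20 dB/decade.
Net: 1 zero(s) − 2 pole(s) → -20 dB/decade.

-20 dB/decade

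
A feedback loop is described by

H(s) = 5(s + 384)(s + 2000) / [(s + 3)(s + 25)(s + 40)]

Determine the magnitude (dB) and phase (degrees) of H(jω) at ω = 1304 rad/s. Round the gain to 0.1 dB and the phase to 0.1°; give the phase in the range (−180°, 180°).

-42.7 dB, -160.3°

At s = jω = j1304:
zero (s+384): 384 + j1304 → |·| = √(384²+1304²) = √1847872 ≈ 1359.4, ∠ = arctan(1304/384) ≈ 73.59°
zero (s+2000): 2000 + j1304 → |·| = √(2000²+1304²) = √5700416 ≈ 2387.6, ∠ = arctan(1304/2000) ≈ 33.10°
pole (s+3): 3 + j1304 → |·| = √(3²+1304²) = √1700425 ≈ 1304, ∠ = arctan(1304/3) ≈ 89.87°
pole (s+25): 25 + j1304 → |·| = √(25²+1304²) = √1701041 ≈ 1304.2, ∠ = arctan(1304/25) ≈ 88.90°
pole (s+40): 40 + j1304 → |·| = √(40²+1304²) = √1702016 ≈ 1304.6, ∠ = arctan(1304/40) ≈ 88.24°
|H| = 5 · 3.2457e+06 / 2.2187e+09 ≈ 0.0073144
Gain = 20 log₁₀(0.0073144) ≈ -42.72 dB
∠H = 106.69° − 267.01° = -160.32°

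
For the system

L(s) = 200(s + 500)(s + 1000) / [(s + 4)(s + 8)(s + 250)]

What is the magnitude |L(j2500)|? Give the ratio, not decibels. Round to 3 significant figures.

At s = jω = j2500:
zero (s+500): 500 + j2500 → |·| = √(500²+2500²) = √6500000 ≈ 2549.5, ∠ = arctan(2500/500) ≈ 78.69°
zero (s+1000): 1000 + j2500 → |·| = √(1000²+2500²) = √7250000 ≈ 2692.6, ∠ = arctan(2500/1000) ≈ 68.20°
pole (s+4): 4 + j2500 → |·| = √(4²+2500²) = √6250016 ≈ 2500, ∠ = arctan(2500/4) ≈ 89.91°
pole (s+8): 8 + j2500 → |·| = √(8²+2500²) = √6250064 ≈ 2500, ∠ = arctan(2500/8) ≈ 89.82°
pole (s+250): 250 + j2500 → |·| = √(250²+2500²) = √6312500 ≈ 2512.5, ∠ = arctan(2500/250) ≈ 84.29°
|L| = 200 · 6.8648e+06 / 1.5703e+10 ≈ 0.087433

0.0874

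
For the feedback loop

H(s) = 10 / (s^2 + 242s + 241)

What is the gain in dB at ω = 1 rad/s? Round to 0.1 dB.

Substitute s = j1:
Numerator: 10 = 10 + j0
Denominator: (j1)^2 + 242(j1) + 241 = 240 + j242
|N| = √(10² + 0²) ≈ 10, ∠N ≈ 0.00°
|D| = √(240² + 242²) ≈ 340.83, ∠D ≈ 45.24°
|H| = 10 / 340.83 ≈ 0.02934
Gain = 20 log₁₀(0.02934) ≈ -30.65 dB

-30.7 dB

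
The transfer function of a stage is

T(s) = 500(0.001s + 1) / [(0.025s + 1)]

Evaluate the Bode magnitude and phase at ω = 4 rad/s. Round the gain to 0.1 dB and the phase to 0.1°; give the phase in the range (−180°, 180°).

At ω = 4 rad/s:
zero (1 + j4·0.001) = 1 + j0.004 → |·| ≈ 1, ∠ ≈ 0.23°
pole (1 + j4·0.025) = 1 + j0.1 → |·| ≈ 1.005, ∠ ≈ 5.71°
|T| = 500 · 1 / (1.005) ≈ 497.51
Gain = 20 log₁₀(497.51) ≈ 53.94 dB
∠T = (0.23°) − (5.71°) = -5.48°

53.9 dB, -5.5°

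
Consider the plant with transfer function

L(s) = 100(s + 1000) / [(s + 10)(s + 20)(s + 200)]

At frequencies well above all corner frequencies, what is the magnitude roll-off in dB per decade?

-40 dB/decade

Each pole contributes −20 dB/decade at high frequency; each zero contributes +20 dB/decade.
Net: 1 zero(s) − 3 pole(s) → -40 dB/decade.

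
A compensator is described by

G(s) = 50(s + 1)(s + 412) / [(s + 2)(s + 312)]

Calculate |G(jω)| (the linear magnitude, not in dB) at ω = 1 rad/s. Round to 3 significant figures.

At s = jω = j1:
zero (s+1): 1 + j1 → |·| = √(1²+1²) = √2 ≈ 1.4142, ∠ = arctan(1/1) ≈ 45.00°
zero (s+412): 412 + j1 → |·| = √(412²+1²) = √169745 ≈ 412, ∠ = arctan(1/412) ≈ 0.14°
pole (s+2): 2 + j1 → |·| = √(2²+1²) = √5 ≈ 2.2361, ∠ = arctan(1/2) ≈ 26.57°
pole (s+312): 312 + j1 → |·| = √(312²+1²) = √97345 ≈ 312, ∠ = arctan(1/312) ≈ 0.18°
|G| = 50 · 582.65 / 697.66 ≈ 41.757

41.8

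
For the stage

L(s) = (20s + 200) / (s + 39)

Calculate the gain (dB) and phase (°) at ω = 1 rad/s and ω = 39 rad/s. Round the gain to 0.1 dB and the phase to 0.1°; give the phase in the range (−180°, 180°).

Substitute s = j1:
Numerator: 20(j1) + 200 = 200 + j20
Denominator: (j1) + 39 = 39 + j1
|N| = √(200² + 20²) ≈ 201, ∠N ≈ 5.71°
|D| = √(39² + 1²) ≈ 39.013, ∠D ≈ 1.47°
|L| = 201 / 39.013 ≈ 5.1521
Gain = 20 log₁₀(5.1521) ≈ 14.24 dB
∠L = 5.71° − 1.47° = 4.24°

Substitute s = j39:
Numerator: 20(j39) + 200 = 200 + j780
Denominator: (j39) + 39 = 39 + j39
|N| = √(200² + 780²) ≈ 805.23, ∠N ≈ 75.62°
|D| = √(39² + 39²) ≈ 55.154, ∠D ≈ 45.00°
|L| = 805.23 / 55.154 ≈ 14.6
Gain = 20 log₁₀(14.6) ≈ 23.29 dB
∠L = 75.62° − 45.00° = 30.62°

ω = 1: 14.2 dB, 4.2°; ω = 39: 23.3 dB, 30.6°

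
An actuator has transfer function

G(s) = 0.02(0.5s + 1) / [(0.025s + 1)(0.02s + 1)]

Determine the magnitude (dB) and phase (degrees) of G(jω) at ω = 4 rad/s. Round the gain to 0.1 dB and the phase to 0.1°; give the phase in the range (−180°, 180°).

At ω = 4 rad/s:
zero (1 + j4·0.5) = 1 + j2 → |·| ≈ 2.2361, ∠ ≈ 63.43°
pole (1 + j4·0.025) = 1 + j0.1 → |·| ≈ 1.005, ∠ ≈ 5.71°
pole (1 + j4·0.02) = 1 + j0.08 → |·| ≈ 1.0032, ∠ ≈ 4.57°
|G| = 0.02 · 2.2361 / (1.005 · 1.0032) ≈ 0.044358
Gain = 20 log₁₀(0.044358) ≈ -27.06 dB
∠G = (63.43°) − (5.71° + 4.57°) = 53.15°

-27.1 dB, 53.2°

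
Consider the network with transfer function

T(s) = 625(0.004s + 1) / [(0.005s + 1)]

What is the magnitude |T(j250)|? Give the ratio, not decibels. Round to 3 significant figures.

At ω = 250 rad/s:
zero (1 + j250·0.004) = 1 + j1 → |·| ≈ 1.4142, ∠ ≈ 45.00°
pole (1 + j250·0.005) = 1 + j1.25 → |·| ≈ 1.6008, ∠ ≈ 51.34°
|T| = 625 · 1.4142 / (1.6008) ≈ 552.15

552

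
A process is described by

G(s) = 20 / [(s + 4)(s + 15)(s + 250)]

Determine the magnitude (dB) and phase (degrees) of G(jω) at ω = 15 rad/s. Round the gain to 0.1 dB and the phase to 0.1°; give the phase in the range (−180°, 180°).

-72.3 dB, -123.5°

At s = jω = j15:
pole (s+4): 4 + j15 → |·| = √(4²+15²) = √241 ≈ 15.524, ∠ = arctan(15/4) ≈ 75.07°
pole (s+15): 15 + j15 → |·| = √(15²+15²) = √450 ≈ 21.213, ∠ = arctan(15/15) ≈ 45.00°
pole (s+250): 250 + j15 → |·| = √(250²+15²) = √62725 ≈ 250.45, ∠ = arctan(15/250) ≈ 3.43°
|G| = 20 / 82476 ≈ 0.00024249
Gain = 20 log₁₀(0.00024249) ≈ -72.31 dB
∠G = 0.00° − 123.50° = -123.50°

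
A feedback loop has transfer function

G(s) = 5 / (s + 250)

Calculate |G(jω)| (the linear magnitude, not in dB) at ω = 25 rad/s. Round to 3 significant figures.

0.0199

At s = jω = j25:
pole (s+250): 250 + j25 → |·| = √(250²+25²) = √63125 ≈ 251.25, ∠ = arctan(25/250) ≈ 5.71°
|G| = 5 / 251.25 ≈ 0.0199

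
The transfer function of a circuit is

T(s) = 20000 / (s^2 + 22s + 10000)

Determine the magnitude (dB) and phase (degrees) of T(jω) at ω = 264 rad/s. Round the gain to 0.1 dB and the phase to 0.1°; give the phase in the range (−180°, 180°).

-9.5 dB, -174.4°

At s = jω = j264:
quadratic: (j264)² + 22·j264 + 10000 = -59696 + j5808 → |·| ≈ 59978, ∠ ≈ 174.44°
|T| = 20000 / 59978 ≈ 0.33346
Gain = 20 log₁₀(0.33346) ≈ -9.54 dB
∠T = 0.00° − 174.44° = -174.44°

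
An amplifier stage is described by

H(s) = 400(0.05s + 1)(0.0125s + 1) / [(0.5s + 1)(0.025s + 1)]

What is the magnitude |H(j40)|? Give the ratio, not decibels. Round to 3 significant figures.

At ω = 40 rad/s:
zero (1 + j40·0.05) = 1 + j2 → |·| ≈ 2.2361, ∠ ≈ 63.43°
zero (1 + j40·0.0125) = 1 + j0.5 → |·| ≈ 1.118, ∠ ≈ 26.57°
pole (1 + j40·0.5) = 1 + j20 → |·| ≈ 20.025, ∠ ≈ 87.14°
pole (1 + j40·0.025) = 1 + j1 → |·| ≈ 1.4142, ∠ ≈ 45.00°
|H| = 400 · 2.2361 · 1.118 / (20.025 · 1.4142) ≈ 35.311

35.3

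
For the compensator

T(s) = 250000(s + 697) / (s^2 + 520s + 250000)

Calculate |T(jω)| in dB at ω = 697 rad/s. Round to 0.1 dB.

At s = jω = j697:
zero (s+697): 697 + j697 → |·| = √(697²+697²) = √971618 ≈ 985.71, ∠ = arctan(697/697) ≈ 45.00°
quadratic: (j697)² + 520·j697 + 250000 = -235809 + j362440 → |·| ≈ 4.324e+05, ∠ ≈ 123.05°
|T| = 250000 · 985.71 / 4.324e+05 ≈ 569.91
Gain = 20 log₁₀(569.91) ≈ 55.12 dB

55.1 dB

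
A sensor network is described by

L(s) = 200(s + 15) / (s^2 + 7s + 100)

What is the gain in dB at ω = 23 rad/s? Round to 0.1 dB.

At s = jω = j23:
zero (s+15): 15 + j23 → |·| = √(15²+23²) = √754 ≈ 27.459, ∠ = arctan(23/15) ≈ 56.89°
quadratic: (j23)² + 7·j23 + 100 = -429 + j161 → |·| ≈ 458.22, ∠ ≈ 159.43°
|L| = 200 · 27.459 / 458.22 ≈ 11.985
Gain = 20 log₁₀(11.985) ≈ 21.57 dB

21.6 dB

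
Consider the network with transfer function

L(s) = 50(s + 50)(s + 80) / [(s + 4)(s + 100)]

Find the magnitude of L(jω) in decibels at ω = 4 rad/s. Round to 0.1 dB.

51.0 dB

At s = jω = j4:
zero (s+50): 50 + j4 → |·| = √(50²+4²) = √2516 ≈ 50.16, ∠ = arctan(4/50) ≈ 4.57°
zero (s+80): 80 + j4 → |·| = √(80²+4²) = √6416 ≈ 80.1, ∠ = arctan(4/80) ≈ 2.86°
pole (s+4): 4 + j4 → |·| = √(4²+4²) = √32 ≈ 5.6569, ∠ = arctan(4/4) ≈ 45.00°
pole (s+100): 100 + j4 → |·| = √(100²+4²) = √10016 ≈ 100.08, ∠ = arctan(4/100) ≈ 2.29°
|L| = 50 · 4017.8 / 566.14 ≈ 354.84
Gain = 20 log₁₀(354.84) ≈ 51.00 dB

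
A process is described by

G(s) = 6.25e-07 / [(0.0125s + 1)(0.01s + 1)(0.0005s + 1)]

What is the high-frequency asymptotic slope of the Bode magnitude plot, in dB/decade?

Each pole contributes −20 dB/decade at high frequency; each zero contributes +20 dB/decade.
Net: 0 zero(s) − 3 pole(s) → -60 dB/decade.

-60 dB/decade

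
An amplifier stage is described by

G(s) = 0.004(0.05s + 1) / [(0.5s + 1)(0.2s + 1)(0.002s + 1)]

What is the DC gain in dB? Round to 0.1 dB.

-48.0 dB

G(0) = 0.004 · 1 / 1 = 0.004
20 log₁₀(0.004) ≈ -47.96 dB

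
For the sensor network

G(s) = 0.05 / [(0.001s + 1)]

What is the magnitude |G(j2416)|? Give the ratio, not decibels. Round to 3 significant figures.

0.0191

At ω = 2416 rad/s:
pole (1 + j2416·0.001) = 1 + j2.416 → |·| ≈ 2.6148, ∠ ≈ 67.51°
|G| = 0.05 · 1 / (2.6148) ≈ 0.019122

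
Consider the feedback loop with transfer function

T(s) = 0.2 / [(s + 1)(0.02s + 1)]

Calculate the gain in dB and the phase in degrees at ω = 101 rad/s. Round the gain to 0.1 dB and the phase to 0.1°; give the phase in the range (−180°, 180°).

At ω = 101 rad/s:
pole (1 + j101·1) = 1 + j101 → |·| ≈ 101, ∠ ≈ 89.43°
pole (1 + j101·0.02) = 1 + j2.02 → |·| ≈ 2.254, ∠ ≈ 63.66°
|T| = 0.2 · 1 / (101 · 2.254) ≈ 0.00087853
Gain = 20 log₁₀(0.00087853) ≈ -61.12 dB
∠T = (0°) − (89.43° + 63.66°) = -153.09°

-61.1 dB, -153.1°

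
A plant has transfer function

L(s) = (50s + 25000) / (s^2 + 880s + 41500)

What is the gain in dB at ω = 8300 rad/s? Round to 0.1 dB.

Substitute s = j8300:
Numerator: 50(j8300) + 25000 = 25000 + j415000
Denominator: (j8300)^2 + 880(j8300) + 41500 = -68848500 + j7304000
|N| = √(25000² + 415000²) ≈ 4.1575e+05, ∠N ≈ 86.55°
|D| = √(68848500² + 7304000²) ≈ 6.9235e+07, ∠D ≈ 173.94°
|L| = 4.1575e+05 / 6.9235e+07 ≈ 0.0060049
Gain = 20 log₁₀(0.0060049) ≈ -44.43 dB

-44.4 dB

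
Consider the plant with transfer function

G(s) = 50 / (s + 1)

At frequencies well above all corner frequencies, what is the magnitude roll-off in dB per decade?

-20 dB/decade

Each pole contributes −20 dB/decade at high frequency; each zero contributes +20 dB/decade.
Net: 0 zero(s) − 1 pole(s) → -20 dB/decade.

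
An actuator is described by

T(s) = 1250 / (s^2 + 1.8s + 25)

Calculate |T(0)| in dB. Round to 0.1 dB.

34.0 dB

T(0) = 1250 / 25 = 50
20 log₁₀(50) ≈ 33.98 dB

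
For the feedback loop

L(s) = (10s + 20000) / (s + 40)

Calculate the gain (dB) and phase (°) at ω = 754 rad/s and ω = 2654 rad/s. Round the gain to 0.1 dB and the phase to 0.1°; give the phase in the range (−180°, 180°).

ω = 754: 29.0 dB, -66.3°; ω = 2654: 22.0 dB, -36.1°

Substitute s = j754:
Numerator: 10(j754) + 20000 = 20000 + j7540
Denominator: (j754) + 40 = 40 + j754
|N| = √(20000² + 7540²) ≈ 21374, ∠N ≈ 20.66°
|D| = √(40² + 754²) ≈ 755.06, ∠D ≈ 86.96°
|L| = 21374 / 755.06 ≈ 28.308
Gain = 20 log₁₀(28.308) ≈ 29.04 dB
∠L = 20.66° − 86.96° = -66.30°

Substitute s = j2654:
Numerator: 10(j2654) + 20000 = 20000 + j26540
Denominator: (j2654) + 40 = 40 + j2654
|N| = √(20000² + 26540²) ≈ 33232, ∠N ≈ 53.00°
|D| = √(40² + 2654²) ≈ 2654.3, ∠D ≈ 89.14°
|L| = 33232 / 2654.3 ≈ 12.52
Gain = 20 log₁₀(12.52) ≈ 21.95 dB
∠L = 53.00° − 89.14° = -36.14°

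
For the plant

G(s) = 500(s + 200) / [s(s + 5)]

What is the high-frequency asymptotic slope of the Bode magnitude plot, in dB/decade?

Each pole contributes −20 dB/decade at high frequency; each zero contributes +20 dB/decade.
Net: 1 zero(s) − 2 pole(s) → -20 dB/decade.

-20 dB/decade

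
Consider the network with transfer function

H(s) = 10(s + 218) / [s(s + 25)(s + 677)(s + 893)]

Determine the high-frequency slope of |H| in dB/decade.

-60 dB/decade

Each pole contributes −20 dB/decade at high frequency; each zero contributes +20 dB/decade.
Net: 1 zero(s) − 4 pole(s) → -60 dB/decade.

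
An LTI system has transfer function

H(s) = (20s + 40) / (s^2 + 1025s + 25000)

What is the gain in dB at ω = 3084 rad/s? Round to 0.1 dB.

Substitute s = j3084:
Numerator: 20(j3084) + 40 = 40 + j61680
Denominator: (j3084)^2 + 1025(j3084) + 25000 = -9486056 + j3161100
|N| = √(40² + 61680²) ≈ 61680, ∠N ≈ 89.96°
|D| = √(9486056² + 3161100²) ≈ 9.9989e+06, ∠D ≈ 161.57°
|H| = 61680 / 9.9989e+06 ≈ 0.0061687
Gain = 20 log₁₀(0.0061687) ≈ -44.20 dB

-44.2 dB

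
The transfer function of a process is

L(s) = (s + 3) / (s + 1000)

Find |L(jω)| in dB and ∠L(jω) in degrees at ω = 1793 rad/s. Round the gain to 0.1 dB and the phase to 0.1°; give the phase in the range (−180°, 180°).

Substitute s = j1793:
Numerator: (j1793) + 3 = 3 + j1793
Denominator: (j1793) + 1000 = 1000 + j1793
|N| = √(3² + 1793²) ≈ 1793, ∠N ≈ 89.90°
|D| = √(1000² + 1793²) ≈ 2053, ∠D ≈ 60.85°
|L| = 1793 / 2053 ≈ 0.87336
Gain = 20 log₁₀(0.87336) ≈ -1.18 dB
∠L = 89.90° − 60.85° = 29.05°

-1.2 dB, 29.1°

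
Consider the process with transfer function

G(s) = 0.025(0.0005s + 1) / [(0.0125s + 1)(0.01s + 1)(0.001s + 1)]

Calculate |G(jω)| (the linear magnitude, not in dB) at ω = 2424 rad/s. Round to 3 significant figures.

At ω = 2424 rad/s:
zero (1 + j2424·0.0005) = 1 + j1.212 → |·| ≈ 1.5713, ∠ ≈ 50.47°
pole (1 + j2424·0.0125) = 1 + j30.3 → |·| ≈ 30.316, ∠ ≈ 88.11°
pole (1 + j2424·0.01) = 1 + j24.24 → |·| ≈ 24.261, ∠ ≈ 87.64°
pole (1 + j2424·0.001) = 1 + j2.424 → |·| ≈ 2.6222, ∠ ≈ 67.58°
|G| = 0.025 · 1.5713 / (30.316 · 24.261 · 2.6222) ≈ 2.0368e-05

2.04e-05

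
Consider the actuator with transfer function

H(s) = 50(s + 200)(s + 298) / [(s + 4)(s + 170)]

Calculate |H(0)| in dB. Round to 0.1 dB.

H(0) = 50·200·298 / (4·170) ≈ 4382.4
20 log₁₀(4382.4) ≈ 72.83 dB

72.8 dB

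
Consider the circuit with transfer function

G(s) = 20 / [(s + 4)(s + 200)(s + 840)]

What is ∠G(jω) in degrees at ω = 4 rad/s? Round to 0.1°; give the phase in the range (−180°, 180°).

At s = jω = j4:
pole (s+4): 4 + j4 → |·| = √(4²+4²) = √32 ≈ 5.6569, ∠ = arctan(4/4) ≈ 45.00°
pole (s+200): 200 + j4 → |·| = √(200²+4²) = √40016 ≈ 200.04, ∠ = arctan(4/200) ≈ 1.15°
pole (s+840): 840 + j4 → |·| = √(840²+4²) = √705616 ≈ 840.01, ∠ = arctan(4/840) ≈ 0.27°
∠G = 0.00° − 46.42° = -46.42°

-46.4°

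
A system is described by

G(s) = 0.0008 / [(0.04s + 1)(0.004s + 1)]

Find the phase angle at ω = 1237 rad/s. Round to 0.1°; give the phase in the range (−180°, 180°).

At ω = 1237 rad/s:
pole (1 + j1237·0.04) = 1 + j49.48 → |·| ≈ 49.49, ∠ ≈ 88.84°
pole (1 + j1237·0.004) = 1 + j4.948 → |·| ≈ 5.048, ∠ ≈ 78.57°
∠G = (0°) − (88.84° + 78.57°) = -167.41°

-167.4°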